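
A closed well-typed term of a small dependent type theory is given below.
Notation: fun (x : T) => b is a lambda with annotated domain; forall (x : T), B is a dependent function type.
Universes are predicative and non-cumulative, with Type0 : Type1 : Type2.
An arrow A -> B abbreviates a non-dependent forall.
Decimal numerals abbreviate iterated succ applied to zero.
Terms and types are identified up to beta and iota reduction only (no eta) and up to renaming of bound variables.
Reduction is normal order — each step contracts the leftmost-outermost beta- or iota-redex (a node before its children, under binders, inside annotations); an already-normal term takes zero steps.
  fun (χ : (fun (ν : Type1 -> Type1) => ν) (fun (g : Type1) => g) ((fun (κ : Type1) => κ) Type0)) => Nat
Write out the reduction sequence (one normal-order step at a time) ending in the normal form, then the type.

normal-order reduction:
  fun (χ : (fun (ν : Type1 -> Type1) => ν) (fun (g : Type1) => g) ((fun (κ : Type1) => κ) Type0)) => Nat
  ~> fun (χ : (fun (ν : Type1) => ν) ((fun (g : Type1) => g) Type0)) => Nat
  ~> fun (χ : (fun (ν : Type1) => ν) Type0) => Nat
  ~> fun (χ : Type0) => Nat
inferred type:
  Type0 -> Type0


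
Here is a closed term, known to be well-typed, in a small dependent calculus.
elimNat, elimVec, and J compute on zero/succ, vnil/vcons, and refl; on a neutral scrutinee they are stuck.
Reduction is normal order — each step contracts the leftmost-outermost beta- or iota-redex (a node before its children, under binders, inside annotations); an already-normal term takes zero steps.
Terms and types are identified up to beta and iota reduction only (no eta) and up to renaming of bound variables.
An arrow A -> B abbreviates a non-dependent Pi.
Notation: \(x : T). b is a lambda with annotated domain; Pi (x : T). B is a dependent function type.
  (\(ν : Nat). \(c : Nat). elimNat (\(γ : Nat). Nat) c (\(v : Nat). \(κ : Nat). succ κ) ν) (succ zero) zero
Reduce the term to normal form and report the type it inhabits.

reduced normal form:
  succ zero
type:
  Nat
observation: the term reaches its normal form after 6 normal-order steps.


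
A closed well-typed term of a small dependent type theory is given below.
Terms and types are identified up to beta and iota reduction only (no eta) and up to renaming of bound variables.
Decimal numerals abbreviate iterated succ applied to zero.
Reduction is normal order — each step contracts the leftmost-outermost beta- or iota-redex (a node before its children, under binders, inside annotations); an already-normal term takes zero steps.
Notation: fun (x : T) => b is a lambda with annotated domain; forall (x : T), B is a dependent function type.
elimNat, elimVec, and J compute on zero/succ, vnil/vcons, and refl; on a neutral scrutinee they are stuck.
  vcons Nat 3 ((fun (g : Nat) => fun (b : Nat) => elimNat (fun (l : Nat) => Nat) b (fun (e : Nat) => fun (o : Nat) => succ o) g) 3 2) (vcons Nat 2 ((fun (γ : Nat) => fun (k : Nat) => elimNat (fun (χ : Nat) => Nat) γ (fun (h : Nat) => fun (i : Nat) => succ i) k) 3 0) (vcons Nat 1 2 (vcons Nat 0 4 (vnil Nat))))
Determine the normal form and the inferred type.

resulting normal form:
  vcons Nat 3 5 (vcons Nat 2 3 (vcons Nat 1 2 (vcons Nat 0 4 (vnil Nat))))
the term's type:
  Vec Nat 4


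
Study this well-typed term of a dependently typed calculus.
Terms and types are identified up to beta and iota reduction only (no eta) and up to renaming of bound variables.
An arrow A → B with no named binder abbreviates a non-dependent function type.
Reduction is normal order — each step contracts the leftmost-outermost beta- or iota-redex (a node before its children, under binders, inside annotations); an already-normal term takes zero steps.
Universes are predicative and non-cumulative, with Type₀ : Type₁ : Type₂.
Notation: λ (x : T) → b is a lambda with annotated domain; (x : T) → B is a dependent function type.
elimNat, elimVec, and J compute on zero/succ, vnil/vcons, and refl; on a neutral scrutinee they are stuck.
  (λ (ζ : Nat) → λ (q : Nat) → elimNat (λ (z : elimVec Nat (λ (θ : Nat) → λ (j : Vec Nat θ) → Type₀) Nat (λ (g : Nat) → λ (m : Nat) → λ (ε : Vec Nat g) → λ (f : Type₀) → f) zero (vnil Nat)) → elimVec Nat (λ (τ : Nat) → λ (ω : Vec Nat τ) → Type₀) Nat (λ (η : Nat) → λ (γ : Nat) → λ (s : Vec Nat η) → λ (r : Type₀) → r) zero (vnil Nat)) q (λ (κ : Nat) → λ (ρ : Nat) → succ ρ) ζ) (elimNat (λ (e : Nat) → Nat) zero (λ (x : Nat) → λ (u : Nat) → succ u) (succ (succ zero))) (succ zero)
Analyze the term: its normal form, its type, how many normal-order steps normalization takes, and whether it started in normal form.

reduced normal form:
  succ (succ (succ zero))
inferred type:
  Nat
reduction steps (normal order): 18
term was already normal: no
first redex: a beta-redex


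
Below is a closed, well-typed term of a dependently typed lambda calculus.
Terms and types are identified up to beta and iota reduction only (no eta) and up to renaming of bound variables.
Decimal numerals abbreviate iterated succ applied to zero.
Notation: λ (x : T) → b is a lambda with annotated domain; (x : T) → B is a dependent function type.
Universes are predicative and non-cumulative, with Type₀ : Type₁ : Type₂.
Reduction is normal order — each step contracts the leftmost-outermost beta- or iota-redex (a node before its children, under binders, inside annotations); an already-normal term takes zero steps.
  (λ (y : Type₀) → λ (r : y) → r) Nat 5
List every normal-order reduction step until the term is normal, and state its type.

normal-order reduction sequence:
  (λ (y : Type₀) → λ (r : y) → r) Nat 5
  ~> (λ (y : Nat) → y) 5
  ~> 5
the term's type:
  Nat


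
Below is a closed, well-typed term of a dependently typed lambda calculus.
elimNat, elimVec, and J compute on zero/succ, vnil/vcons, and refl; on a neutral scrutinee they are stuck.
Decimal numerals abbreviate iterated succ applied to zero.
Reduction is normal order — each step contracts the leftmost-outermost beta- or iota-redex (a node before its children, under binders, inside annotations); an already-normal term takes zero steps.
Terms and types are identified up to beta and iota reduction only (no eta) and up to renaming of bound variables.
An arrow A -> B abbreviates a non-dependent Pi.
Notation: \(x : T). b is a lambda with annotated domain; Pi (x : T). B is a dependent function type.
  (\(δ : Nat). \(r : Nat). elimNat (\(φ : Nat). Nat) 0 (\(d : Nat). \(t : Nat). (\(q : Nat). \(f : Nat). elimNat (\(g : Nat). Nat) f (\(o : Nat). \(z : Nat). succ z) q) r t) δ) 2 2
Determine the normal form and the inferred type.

normal form:
  4
type:
  Nat


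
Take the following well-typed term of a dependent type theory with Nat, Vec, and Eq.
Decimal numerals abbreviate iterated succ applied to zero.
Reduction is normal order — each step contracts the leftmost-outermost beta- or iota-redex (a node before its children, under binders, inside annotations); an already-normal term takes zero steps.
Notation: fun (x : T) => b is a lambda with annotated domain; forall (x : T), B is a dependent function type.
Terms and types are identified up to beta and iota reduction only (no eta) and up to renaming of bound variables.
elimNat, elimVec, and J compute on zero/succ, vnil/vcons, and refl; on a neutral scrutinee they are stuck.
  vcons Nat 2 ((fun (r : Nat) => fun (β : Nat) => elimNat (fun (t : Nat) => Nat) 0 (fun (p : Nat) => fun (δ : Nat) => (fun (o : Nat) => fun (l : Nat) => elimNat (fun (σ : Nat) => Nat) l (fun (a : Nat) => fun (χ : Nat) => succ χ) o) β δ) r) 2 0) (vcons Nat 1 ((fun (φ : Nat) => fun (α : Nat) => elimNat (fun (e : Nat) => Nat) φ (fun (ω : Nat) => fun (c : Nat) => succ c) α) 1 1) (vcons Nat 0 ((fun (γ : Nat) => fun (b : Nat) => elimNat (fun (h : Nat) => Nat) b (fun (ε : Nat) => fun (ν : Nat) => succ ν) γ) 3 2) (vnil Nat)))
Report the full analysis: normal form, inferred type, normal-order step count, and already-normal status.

normal form:
  vcons Nat 2 0 (vcons Nat 1 2 (vcons Nat 0 5 (vnil Nat)))
type:
  Vec Nat 3
steps to reach normal form (normal order): 33
started in normal form: no
first contracted redex: a beta-redex


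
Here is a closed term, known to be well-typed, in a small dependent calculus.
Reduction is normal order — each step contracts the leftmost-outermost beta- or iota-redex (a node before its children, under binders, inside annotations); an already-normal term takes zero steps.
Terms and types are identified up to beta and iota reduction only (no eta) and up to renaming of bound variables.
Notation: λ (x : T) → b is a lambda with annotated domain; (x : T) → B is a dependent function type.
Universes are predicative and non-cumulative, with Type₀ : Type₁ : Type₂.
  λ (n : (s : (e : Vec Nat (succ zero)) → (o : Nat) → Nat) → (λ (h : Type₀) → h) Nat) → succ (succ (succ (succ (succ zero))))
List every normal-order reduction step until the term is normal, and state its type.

normal-order reduction:
  λ (n : (s : (e : Vec Nat (succ zero)) → (o : Nat) → Nat) → (λ (h : Type₀) → h) Nat) → succ (succ (succ (succ (succ zero))))
  ~> λ (n : (s : (e : Vec Nat (succ zero)) → (o : Nat) → Nat) → Nat) → succ (succ (succ (succ (succ zero))))
inferred type:
  (n : (s : (e : Vec Nat (succ zero)) → (o : Nat) → Nat) → Nat) → Nat


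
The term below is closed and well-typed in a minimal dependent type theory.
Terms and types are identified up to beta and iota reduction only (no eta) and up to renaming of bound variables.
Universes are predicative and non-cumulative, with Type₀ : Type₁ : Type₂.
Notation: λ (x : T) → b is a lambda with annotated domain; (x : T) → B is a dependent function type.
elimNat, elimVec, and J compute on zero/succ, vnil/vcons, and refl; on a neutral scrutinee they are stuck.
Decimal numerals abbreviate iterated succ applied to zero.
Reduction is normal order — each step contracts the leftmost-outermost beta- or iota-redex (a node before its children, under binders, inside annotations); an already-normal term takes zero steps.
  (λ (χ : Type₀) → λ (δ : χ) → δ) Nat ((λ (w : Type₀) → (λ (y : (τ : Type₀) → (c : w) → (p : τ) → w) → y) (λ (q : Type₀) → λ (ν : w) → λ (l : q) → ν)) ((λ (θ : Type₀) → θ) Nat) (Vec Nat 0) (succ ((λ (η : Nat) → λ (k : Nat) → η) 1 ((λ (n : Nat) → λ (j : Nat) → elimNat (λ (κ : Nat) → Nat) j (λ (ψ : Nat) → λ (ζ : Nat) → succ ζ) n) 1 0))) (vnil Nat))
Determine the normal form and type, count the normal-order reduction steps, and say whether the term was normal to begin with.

reduced normal form:
  2
the term's type:
  Nat
normal-order step count: 9
already normal: no
first contracted redex: a beta-redex


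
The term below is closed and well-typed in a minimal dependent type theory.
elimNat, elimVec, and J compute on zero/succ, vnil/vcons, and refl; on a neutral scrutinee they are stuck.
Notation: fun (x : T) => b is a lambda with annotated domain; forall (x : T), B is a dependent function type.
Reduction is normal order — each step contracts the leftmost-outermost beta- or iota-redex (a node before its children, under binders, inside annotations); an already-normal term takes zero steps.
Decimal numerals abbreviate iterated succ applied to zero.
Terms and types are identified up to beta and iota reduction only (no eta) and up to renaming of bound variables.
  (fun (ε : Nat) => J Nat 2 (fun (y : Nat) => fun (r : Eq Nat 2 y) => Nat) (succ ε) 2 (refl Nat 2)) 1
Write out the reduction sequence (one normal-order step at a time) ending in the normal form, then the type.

normal-order reduction:
  (fun (ε : Nat) => J Nat 2 (fun (y : Nat) => fun (r : Eq Nat 2 y) => Nat) (succ ε) 2 (refl Nat 2)) 1
  ~> J Nat 2 (fun (ε : Nat) => fun (y : Eq Nat 2 ε) => Nat) 2 2 (refl Nat 2)
  ~> 2
type:
  Nat


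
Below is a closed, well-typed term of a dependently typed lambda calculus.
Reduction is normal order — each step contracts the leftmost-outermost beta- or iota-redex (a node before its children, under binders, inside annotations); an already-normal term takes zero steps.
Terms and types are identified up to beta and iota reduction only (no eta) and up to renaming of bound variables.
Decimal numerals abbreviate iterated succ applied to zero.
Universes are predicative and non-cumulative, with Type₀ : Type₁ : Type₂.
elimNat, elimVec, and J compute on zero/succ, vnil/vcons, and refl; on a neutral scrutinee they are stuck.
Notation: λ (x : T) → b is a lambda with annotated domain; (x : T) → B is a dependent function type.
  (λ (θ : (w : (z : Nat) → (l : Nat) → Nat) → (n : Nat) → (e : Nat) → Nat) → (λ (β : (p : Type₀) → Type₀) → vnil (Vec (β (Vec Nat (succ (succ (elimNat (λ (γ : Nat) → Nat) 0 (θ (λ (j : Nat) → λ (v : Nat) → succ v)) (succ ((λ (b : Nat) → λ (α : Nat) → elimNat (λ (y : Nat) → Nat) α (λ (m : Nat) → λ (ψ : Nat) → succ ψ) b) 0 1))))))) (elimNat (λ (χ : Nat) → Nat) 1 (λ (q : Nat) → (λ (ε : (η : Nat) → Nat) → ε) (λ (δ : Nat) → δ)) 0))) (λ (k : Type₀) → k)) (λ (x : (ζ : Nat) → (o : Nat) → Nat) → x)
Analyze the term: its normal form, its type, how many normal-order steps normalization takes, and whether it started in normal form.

normal form:
  vnil (Vec (Vec Nat 4) 1)
type:
  Vec (Vec (Vec Nat 4) 1) 0
steps to reach normal form (normal order): 16
already normal: no
first contracted redex: a beta-redex


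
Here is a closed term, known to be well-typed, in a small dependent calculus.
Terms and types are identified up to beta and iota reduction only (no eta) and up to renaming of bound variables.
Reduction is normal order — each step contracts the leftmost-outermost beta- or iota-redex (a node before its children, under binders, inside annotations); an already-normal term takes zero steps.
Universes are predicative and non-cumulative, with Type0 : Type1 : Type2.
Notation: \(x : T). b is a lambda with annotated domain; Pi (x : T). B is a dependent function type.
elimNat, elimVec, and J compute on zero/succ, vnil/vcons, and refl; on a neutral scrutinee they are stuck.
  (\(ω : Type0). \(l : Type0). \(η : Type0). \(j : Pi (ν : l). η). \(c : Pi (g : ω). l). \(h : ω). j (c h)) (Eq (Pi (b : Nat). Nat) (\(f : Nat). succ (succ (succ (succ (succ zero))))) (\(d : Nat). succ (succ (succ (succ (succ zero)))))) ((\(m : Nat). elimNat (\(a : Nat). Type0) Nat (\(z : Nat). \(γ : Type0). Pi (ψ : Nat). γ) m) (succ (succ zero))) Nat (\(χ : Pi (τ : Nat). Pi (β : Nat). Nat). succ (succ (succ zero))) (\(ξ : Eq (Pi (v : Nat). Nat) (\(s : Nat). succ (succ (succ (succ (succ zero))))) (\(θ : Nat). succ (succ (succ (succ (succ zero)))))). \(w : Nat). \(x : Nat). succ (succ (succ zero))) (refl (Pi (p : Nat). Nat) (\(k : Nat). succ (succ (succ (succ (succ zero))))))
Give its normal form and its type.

resulting normal form:
  succ (succ (succ zero))
the term's type:
  Nat
observation: the first redex contracted is a beta-redex; the normal form is reached in 7 normal-order steps.


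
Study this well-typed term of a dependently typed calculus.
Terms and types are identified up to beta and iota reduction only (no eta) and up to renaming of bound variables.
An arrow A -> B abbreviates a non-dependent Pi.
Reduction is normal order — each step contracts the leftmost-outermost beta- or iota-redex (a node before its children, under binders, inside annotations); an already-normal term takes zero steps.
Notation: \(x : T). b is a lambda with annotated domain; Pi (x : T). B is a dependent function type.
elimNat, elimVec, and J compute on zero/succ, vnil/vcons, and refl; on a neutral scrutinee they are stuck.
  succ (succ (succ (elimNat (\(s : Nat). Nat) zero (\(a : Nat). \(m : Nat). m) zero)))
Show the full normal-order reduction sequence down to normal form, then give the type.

normal-order reduction sequence:
  succ (succ (succ (elimNat (\(s : Nat). Nat) zero (\(a : Nat). \(m : Nat). m) zero)))
  ~> succ (succ (succ zero))
type:
  Nat


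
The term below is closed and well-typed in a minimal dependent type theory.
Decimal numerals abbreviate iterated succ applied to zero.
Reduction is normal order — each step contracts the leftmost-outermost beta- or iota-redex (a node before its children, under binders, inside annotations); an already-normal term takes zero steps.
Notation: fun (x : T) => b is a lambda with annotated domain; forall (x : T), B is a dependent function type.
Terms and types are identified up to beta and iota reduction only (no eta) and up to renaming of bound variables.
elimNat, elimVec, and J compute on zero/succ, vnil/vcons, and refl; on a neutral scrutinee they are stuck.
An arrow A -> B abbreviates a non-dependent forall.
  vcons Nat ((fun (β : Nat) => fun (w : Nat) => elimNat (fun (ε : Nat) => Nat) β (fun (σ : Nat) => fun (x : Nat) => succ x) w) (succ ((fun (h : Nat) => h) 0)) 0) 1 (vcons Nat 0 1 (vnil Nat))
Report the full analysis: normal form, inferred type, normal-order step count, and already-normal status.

resulting normal form:
  vcons Nat 1 1 (vcons Nat 0 1 (vnil Nat))
inferred type:
  Vec Nat 2
normal-order step count: 4
already normal: no
first redex: a beta-redex


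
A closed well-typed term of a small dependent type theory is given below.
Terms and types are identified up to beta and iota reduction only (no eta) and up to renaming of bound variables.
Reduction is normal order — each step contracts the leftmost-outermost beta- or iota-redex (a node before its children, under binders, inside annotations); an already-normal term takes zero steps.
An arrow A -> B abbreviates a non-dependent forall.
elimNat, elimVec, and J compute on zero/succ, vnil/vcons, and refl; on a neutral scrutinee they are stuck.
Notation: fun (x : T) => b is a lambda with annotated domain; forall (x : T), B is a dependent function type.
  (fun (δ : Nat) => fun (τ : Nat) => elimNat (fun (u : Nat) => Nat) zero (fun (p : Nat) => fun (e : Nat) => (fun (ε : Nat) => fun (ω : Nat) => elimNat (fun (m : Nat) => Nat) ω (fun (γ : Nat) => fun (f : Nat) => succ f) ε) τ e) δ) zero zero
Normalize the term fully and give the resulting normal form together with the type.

normal form:
  zero
the term's type:
  Nat


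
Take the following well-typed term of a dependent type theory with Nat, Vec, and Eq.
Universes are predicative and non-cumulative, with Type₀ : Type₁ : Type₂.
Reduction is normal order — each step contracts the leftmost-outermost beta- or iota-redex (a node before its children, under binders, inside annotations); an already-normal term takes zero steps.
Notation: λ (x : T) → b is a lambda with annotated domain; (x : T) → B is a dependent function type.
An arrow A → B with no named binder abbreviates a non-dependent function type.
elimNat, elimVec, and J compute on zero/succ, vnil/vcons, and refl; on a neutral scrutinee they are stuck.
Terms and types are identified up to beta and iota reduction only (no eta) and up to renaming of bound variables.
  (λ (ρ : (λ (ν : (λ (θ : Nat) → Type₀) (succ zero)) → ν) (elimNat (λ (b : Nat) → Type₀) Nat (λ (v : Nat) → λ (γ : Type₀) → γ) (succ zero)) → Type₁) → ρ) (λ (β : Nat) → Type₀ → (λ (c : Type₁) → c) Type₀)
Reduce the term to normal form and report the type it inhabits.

normal form:
  λ (ρ : Nat) → Type₀ → Type₀
type:
  Nat → Type₁
observation: 2 normal-order steps normalize the term, beginning with a beta-redex.


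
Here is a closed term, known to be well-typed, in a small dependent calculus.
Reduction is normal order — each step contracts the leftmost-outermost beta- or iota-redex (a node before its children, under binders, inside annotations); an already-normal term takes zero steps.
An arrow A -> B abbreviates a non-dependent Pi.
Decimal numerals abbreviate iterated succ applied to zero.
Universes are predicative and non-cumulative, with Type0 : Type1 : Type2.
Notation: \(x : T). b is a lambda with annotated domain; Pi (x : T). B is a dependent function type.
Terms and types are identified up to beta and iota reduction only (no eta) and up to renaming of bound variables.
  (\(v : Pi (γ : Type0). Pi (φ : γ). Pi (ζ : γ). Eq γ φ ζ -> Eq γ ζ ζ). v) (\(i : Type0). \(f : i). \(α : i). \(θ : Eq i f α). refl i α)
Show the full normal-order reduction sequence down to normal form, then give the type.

reduction (normal order):
  (\(v : Pi (γ : Type0). Pi (φ : γ). Pi (ζ : γ). Eq γ φ ζ -> Eq γ ζ ζ). v) (\(i : Type0). \(f : i). \(α : i). \(θ : Eq i f α). refl i α)
  ~> \(v : Type0). \(γ : v). \(φ : v). \(ζ : Eq v γ φ). refl v φ
inferred type:
  Pi (v : Type0). Pi (γ : v). Pi (φ : v). Eq v γ φ -> Eq v φ φ


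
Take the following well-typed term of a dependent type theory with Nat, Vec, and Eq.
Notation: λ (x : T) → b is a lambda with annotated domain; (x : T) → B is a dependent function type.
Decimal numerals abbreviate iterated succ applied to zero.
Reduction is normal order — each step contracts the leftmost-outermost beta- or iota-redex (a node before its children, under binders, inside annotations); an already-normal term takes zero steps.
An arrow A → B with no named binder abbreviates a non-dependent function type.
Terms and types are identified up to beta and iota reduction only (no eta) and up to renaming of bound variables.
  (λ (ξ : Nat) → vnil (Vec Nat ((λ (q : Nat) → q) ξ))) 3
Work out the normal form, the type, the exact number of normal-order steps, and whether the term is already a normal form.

reduced normal form:
  vnil (Vec Nat 3)
type:
  Vec (Vec Nat 3) 0
reduction steps (normal order): 2
already normal: no
first redex: a beta-redex


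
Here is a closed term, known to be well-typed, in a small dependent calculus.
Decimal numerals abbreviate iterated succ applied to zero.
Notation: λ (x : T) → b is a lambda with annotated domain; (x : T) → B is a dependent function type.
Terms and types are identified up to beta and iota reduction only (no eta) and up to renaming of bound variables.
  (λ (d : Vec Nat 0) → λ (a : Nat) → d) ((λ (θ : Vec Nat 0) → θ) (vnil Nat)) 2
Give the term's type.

type:
  Vec Nat 0


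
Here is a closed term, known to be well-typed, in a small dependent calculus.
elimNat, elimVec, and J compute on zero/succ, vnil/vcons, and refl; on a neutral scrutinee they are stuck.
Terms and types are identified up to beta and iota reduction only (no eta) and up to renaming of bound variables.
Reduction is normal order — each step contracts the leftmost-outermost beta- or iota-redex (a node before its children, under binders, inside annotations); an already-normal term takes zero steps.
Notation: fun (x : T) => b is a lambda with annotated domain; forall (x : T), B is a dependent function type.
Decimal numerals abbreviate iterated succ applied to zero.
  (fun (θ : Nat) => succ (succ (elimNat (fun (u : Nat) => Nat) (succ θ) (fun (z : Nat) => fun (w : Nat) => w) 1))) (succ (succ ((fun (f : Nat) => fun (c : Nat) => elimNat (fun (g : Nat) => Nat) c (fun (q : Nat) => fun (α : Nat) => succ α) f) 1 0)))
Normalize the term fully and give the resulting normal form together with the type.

reduced normal form:
  6
type:
  Nat
observation: the term reaches its normal form after 11 normal-order steps.


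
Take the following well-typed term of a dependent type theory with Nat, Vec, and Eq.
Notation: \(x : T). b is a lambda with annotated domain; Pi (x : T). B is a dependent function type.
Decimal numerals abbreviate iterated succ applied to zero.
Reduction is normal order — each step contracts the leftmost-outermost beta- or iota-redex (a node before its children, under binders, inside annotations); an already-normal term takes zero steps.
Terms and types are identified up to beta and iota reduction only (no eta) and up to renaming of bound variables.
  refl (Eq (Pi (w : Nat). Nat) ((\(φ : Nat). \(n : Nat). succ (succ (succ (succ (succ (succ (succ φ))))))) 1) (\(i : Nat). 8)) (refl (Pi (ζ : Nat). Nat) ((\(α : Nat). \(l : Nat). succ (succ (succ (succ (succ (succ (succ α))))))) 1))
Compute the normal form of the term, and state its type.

resulting normal form:
  refl (Eq (Pi (w : Nat). Nat) (\(φ : Nat). 8) (\(n : Nat). 8)) (refl (Pi (i : Nat). Nat) (\(ζ : Nat). 8))
inferred type:
  Eq (Eq (Pi (w : Nat). Nat) (\(φ : Nat). 8) (\(n : Nat). 8)) (refl (Pi (i : Nat). Nat) (\(ζ : Nat). 8)) (refl (Pi (α : Nat). Nat) (\(l : Nat). 8))


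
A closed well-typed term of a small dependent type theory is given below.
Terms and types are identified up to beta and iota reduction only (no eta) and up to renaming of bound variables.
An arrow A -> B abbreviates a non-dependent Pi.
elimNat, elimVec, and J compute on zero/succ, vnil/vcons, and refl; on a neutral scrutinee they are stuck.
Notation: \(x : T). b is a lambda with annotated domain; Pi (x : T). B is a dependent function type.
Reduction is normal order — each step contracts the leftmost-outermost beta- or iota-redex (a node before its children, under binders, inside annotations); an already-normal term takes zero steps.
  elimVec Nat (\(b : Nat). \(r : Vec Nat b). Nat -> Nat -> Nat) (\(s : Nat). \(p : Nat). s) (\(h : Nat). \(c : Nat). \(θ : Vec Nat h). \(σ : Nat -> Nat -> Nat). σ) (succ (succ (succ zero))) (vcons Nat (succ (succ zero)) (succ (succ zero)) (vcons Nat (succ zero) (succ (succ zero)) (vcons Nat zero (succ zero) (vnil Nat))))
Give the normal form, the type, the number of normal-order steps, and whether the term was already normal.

resulting normal form:
  \(b : Nat). \(r : Nat). b
type:
  Nat -> Nat -> Nat
reduction steps (normal order): 16
term was already normal: no
first redex: an elimVec iota-redex


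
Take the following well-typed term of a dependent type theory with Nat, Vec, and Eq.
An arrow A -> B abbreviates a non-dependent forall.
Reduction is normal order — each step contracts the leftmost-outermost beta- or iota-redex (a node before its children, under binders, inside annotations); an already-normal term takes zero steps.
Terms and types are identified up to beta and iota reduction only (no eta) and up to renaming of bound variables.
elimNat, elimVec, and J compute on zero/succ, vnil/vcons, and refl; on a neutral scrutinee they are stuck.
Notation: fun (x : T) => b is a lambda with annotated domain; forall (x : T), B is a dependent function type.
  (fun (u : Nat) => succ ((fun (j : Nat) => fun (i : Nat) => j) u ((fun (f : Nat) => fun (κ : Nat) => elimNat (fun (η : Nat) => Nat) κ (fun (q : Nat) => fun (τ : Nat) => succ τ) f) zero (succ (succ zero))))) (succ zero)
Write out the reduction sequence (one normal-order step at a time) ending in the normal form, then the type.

reduction (normal order):
  (fun (u : Nat) => succ ((fun (j : Nat) => fun (i : Nat) => j) u ((fun (f : Nat) => fun (κ : Nat) => elimNat (fun (η : Nat) => Nat) κ (fun (q : Nat) => fun (τ : Nat) => succ τ) f) zero (succ (succ zero))))) (succ zero)
  ~> succ ((fun (u : Nat) => fun (j : Nat) => u) (succ zero) ((fun (i : Nat) => fun (f : Nat) => elimNat (fun (κ : Nat) => Nat) f (fun (η : Nat) => fun (q : Nat) => succ q) i) zero (succ (succ zero))))
  ~> succ ((fun (u : Nat) => succ zero) ((fun (j : Nat) => fun (i : Nat) => elimNat (fun (f : Nat) => Nat) i (fun (κ : Nat) => fun (η : Nat) => succ η) j) zero (succ (succ zero))))
  ~> succ (succ zero)
inferred type:
  Nat


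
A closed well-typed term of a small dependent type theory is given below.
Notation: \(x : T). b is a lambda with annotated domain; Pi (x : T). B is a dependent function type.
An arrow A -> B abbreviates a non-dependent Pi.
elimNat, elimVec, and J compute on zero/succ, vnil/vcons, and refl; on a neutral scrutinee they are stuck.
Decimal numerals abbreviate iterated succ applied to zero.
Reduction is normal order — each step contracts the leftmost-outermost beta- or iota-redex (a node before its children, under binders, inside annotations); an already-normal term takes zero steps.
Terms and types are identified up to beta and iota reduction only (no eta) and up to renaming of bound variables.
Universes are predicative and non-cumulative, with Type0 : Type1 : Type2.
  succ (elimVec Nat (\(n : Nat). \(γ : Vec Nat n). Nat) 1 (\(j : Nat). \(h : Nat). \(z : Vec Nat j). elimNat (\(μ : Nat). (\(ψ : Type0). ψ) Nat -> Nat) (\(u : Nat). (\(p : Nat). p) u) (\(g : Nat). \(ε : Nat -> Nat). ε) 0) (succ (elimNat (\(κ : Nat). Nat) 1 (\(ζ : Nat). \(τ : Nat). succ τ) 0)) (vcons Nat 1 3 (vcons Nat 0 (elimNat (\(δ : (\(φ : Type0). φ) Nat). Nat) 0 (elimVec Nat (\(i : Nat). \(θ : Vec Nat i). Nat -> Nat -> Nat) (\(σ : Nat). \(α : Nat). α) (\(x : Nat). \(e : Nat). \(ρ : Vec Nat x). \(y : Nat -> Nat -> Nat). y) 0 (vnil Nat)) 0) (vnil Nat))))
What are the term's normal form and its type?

normal form:
  2
inferred type:
  Nat


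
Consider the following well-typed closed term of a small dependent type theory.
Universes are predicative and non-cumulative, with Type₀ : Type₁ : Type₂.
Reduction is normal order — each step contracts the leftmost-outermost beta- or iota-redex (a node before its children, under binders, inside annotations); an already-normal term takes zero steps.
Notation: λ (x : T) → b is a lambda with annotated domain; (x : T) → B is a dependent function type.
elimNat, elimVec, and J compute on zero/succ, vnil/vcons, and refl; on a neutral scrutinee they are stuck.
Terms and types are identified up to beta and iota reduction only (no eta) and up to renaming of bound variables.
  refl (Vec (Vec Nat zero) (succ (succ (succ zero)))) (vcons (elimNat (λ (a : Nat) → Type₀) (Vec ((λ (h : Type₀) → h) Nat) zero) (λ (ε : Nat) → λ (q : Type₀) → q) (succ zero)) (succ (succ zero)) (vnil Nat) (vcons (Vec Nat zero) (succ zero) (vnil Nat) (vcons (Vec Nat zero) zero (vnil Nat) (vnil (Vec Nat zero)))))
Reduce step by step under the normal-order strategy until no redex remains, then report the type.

reduction (normal order):
  refl (Vec (Vec Nat zero) (succ (succ (succ zero)))) (vcons (elimNat (λ (a : Nat) → Type₀) (Vec ((λ (h : Type₀) → h) Nat) zero) (λ (ε : Nat) → λ (q : Type₀) → q) (succ zero)) (succ (succ zero)) (vnil Nat) (vcons (Vec Nat zero) (succ zero) (vnil Nat) (vcons (Vec Nat zero) zero (vnil Nat) (vnil (Vec Nat zero)))))
  ~> refl (Vec (Vec Nat zero) (succ (succ (succ zero)))) (vcons ((λ (a : Nat) → λ (h : Type₀) → h) zero (elimNat (λ (ε : Nat) → Type₀) (Vec ((λ (q : Type₀) → q) Nat) zero) (λ (α : Nat) → λ (δ : Type₀) → δ) zero)) (succ (succ zero)) (vnil Nat) (vcons (Vec Nat zero) (succ zero) (vnil Nat) (vcons (Vec Nat zero) zero (vnil Nat) (vnil (Vec Nat zero)))))
  ~> refl (Vec (Vec Nat zero) (succ (succ (succ zero)))) (vcons ((λ (a : Type₀) → a) (elimNat (λ (h : Nat) → Type₀) (Vec ((λ (ε : Type₀) → ε) Nat) zero) (λ (q : Nat) → λ (α : Type₀) → α) zero)) (succ (succ zero)) (vnil Nat) (vcons (Vec Nat zero) (succ zero) (vnil Nat) (vcons (Vec Nat zero) zero (vnil Nat) (vnil (Vec Nat zero)))))
  ~> refl (Vec (Vec Nat zero) (succ (succ (succ zero)))) (vcons (elimNat (λ (a : Nat) → Type₀) (Vec ((λ (h : Type₀) → h) Nat) zero) (λ (ε : Nat) → λ (q : Type₀) → q) zero) (succ (succ zero)) (vnil Nat) (vcons (Vec Nat zero) (succ zero) (vnil Nat) (vcons (Vec Nat zero) zero (vnil Nat) (vnil (Vec Nat zero)))))
  ~> refl (Vec (Vec Nat zero) (succ (succ (succ zero)))) (vcons (Vec ((λ (a : Type₀) → a) Nat) zero) (succ (succ zero)) (vnil Nat) (vcons (Vec Nat zero) (succ zero) (vnil Nat) (vcons (Vec Nat zero) zero (vnil Nat) (vnil (Vec Nat zero)))))
  ~> refl (Vec (Vec Nat zero) (succ (succ (succ zero)))) (vcons (Vec Nat zero) (succ (succ zero)) (vnil Nat) (vcons (Vec Nat zero) (succ zero) (vnil Nat) (vcons (Vec Nat zero) zero (vnil Nat) (vnil (Vec Nat zero)))))
type:
  Eq (Vec (Vec Nat zero) (succ (succ (succ zero)))) (vcons (Vec Nat zero) (succ (succ zero)) (vnil Nat) (vcons (Vec Nat zero) (succ zero) (vnil Nat) (vcons (Vec Nat zero) zero (vnil Nat) (vnil (Vec Nat zero))))) (vcons (Vec Nat zero) (succ (succ zero)) (vnil Nat) (vcons (Vec Nat zero) (succ zero) (vnil Nat) (vcons (Vec Nat zero) zero (vnil Nat) (vnil (Vec Nat zero)))))


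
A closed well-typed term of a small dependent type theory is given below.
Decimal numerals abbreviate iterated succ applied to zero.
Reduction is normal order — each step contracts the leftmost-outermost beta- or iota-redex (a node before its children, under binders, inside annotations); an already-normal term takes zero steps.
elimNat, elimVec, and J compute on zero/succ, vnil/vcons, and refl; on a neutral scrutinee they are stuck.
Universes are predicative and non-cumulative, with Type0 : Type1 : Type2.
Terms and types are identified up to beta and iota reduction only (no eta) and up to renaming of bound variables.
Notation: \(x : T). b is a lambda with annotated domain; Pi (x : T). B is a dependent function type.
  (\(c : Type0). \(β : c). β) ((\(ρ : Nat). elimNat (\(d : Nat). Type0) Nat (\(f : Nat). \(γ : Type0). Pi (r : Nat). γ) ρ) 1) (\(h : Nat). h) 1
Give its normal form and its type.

reduced normal form:
  1
inferred type:
  Nat
observation: normalization takes exactly 3 steps under the normal-order strategy.


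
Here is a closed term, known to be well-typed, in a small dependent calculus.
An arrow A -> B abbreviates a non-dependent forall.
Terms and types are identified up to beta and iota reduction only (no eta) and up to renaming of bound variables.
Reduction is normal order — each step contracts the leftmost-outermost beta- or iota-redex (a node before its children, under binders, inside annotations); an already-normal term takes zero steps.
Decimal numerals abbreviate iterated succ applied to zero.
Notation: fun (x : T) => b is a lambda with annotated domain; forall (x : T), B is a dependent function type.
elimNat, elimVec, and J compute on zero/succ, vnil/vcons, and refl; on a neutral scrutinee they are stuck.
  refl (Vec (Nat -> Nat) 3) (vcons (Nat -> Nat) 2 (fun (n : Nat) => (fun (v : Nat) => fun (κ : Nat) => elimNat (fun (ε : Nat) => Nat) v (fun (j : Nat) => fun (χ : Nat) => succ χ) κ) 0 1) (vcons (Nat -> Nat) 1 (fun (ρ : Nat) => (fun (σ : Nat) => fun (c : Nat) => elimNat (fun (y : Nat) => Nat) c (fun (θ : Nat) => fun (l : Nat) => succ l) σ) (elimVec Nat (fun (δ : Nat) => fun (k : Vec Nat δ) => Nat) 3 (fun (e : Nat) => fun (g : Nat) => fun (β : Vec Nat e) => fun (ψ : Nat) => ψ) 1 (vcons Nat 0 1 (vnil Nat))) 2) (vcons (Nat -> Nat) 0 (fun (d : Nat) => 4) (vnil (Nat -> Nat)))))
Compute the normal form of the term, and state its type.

normal form:
  refl (Vec (Nat -> Nat) 3) (vcons (Nat -> Nat) 2 (fun (n : Nat) => 1) (vcons (Nat -> Nat) 1 (fun (v : Nat) => 5) (vcons (Nat -> Nat) 0 (fun (κ : Nat) => 4) (vnil (Nat -> Nat)))))
type:
  Eq (Vec (Nat -> Nat) 3) (vcons (Nat -> Nat) 2 (fun (n : Nat) => 1) (vcons (Nat -> Nat) 1 (fun (v : Nat) => 5) (vcons (Nat -> Nat) 0 (fun (κ : Nat) => 4) (vnil (Nat -> Nat))))) (vcons (Nat -> Nat) 2 (fun (ε : Nat) => 1) (vcons (Nat -> Nat) 1 (fun (j : Nat) => 5) (vcons (Nat -> Nat) 0 (fun (χ : Nat) => 4) (vnil (Nat -> Nat)))))
observation: 24 normal-order steps separate the term from its normal form.


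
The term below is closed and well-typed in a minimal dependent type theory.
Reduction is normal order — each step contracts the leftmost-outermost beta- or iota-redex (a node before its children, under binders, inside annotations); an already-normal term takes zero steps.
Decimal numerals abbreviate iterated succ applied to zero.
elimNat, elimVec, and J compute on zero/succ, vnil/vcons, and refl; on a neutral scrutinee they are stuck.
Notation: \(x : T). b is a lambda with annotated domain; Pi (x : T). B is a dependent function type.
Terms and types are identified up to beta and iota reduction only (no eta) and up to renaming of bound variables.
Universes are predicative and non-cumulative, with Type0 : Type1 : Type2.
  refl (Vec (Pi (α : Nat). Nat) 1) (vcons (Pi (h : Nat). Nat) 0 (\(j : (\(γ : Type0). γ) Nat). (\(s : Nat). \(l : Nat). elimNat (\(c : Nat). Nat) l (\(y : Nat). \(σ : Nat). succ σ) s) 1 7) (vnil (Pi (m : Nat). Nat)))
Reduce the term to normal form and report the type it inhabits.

reduced normal form:
  refl (Vec (Pi (α : Nat). Nat) 1) (vcons (Pi (h : Nat). Nat) 0 (\(j : Nat). 8) (vnil (Pi (γ : Nat). Nat)))
inferred type:
  Eq (Vec (Pi (α : Nat). Nat) 1) (vcons (Pi (h : Nat). Nat) 0 (\(j : Nat). 8) (vnil (Pi (γ : Nat). Nat))) (vcons (Pi (s : Nat). Nat) 0 (\(l : Nat). 8) (vnil (Pi (c : Nat). Nat)))


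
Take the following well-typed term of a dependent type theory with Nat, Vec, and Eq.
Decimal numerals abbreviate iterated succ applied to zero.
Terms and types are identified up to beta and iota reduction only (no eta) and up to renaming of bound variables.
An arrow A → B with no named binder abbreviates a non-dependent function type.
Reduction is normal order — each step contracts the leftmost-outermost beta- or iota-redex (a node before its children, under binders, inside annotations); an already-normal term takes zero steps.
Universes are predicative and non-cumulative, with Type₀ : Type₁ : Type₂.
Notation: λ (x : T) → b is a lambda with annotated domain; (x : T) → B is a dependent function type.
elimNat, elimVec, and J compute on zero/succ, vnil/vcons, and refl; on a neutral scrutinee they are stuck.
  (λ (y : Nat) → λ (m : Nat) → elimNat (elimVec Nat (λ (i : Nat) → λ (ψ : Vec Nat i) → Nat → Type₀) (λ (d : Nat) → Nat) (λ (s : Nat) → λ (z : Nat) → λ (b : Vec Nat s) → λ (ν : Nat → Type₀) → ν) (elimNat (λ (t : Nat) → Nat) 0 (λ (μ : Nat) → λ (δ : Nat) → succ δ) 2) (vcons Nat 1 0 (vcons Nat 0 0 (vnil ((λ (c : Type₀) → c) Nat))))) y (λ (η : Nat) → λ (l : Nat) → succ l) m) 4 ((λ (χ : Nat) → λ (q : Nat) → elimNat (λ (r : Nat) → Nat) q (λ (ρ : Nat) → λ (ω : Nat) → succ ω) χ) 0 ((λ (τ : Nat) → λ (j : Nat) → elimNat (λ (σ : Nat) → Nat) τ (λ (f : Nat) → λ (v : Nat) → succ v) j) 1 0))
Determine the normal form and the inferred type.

resulting normal form:
  5
type:
  Nat


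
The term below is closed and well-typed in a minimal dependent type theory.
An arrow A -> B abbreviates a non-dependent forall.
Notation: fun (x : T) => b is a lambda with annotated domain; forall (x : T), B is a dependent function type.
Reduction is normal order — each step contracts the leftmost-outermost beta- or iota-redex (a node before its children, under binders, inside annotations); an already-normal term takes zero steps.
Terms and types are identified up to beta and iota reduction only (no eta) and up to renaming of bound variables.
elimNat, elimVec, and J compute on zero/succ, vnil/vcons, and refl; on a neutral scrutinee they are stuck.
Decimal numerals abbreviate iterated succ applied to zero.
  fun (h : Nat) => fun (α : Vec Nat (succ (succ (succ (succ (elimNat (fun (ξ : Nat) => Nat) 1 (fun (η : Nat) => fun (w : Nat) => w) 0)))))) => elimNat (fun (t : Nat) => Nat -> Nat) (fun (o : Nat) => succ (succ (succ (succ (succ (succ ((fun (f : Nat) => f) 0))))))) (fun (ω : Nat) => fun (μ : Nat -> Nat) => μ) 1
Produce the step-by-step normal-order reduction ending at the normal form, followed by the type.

normal-order reduction sequence:
  fun (h : Nat) => fun (α : Vec Nat (succ (succ (succ (succ (elimNat (fun (ξ : Nat) => Nat) 1 (fun (η : Nat) => fun (w : Nat) => w) 0)))))) => elimNat (fun (t : Nat) => Nat -> Nat) (fun (o : Nat) => succ (succ (succ (succ (succ (succ ((fun (f : Nat) => f) 0))))))) (fun (ω : Nat) => fun (μ : Nat -> Nat) => μ) 1
  ~> fun (h : Nat) => fun (α : Vec Nat 5) => elimNat (fun (ξ : Nat) => Nat -> Nat) (fun (η : Nat) => succ (succ (succ (succ (succ (succ ((fun (w : Nat) => w) 0))))))) (fun (t : Nat) => fun (o : Nat -> Nat) => o) 1
  ~> fun (h : Nat) => fun (α : Vec Nat 5) => (fun (ξ : Nat) => fun (η : Nat -> Nat) => η) 0 (elimNat (fun (w : Nat) => Nat -> Nat) (fun (t : Nat) => succ (succ (succ (succ (succ (succ ((fun (o : Nat) => o) 0))))))) (fun (f : Nat) => fun (ω : Nat -> Nat) => ω) 0)
  ~> fun (h : Nat) => fun (α : Vec Nat 5) => (fun (ξ : Nat -> Nat) => ξ) (elimNat (fun (η : Nat) => Nat -> Nat) (fun (w : Nat) => succ (succ (succ (succ (succ (succ ((fun (t : Nat) => t) 0))))))) (fun (o : Nat) => fun (f : Nat -> Nat) => f) 0)
  ~> fun (h : Nat) => fun (α : Vec Nat 5) => elimNat (fun (ξ : Nat) => Nat -> Nat) (fun (η : Nat) => succ (succ (succ (succ (succ (succ ((fun (w : Nat) => w) 0))))))) (fun (t : Nat) => fun (o : Nat -> Nat) => o) 0
  ~> fun (h : Nat) => fun (α : Vec Nat 5) => fun (ξ : Nat) => succ (succ (succ (succ (succ (succ ((fun (η : Nat) => η) 0))))))
  ~> fun (h : Nat) => fun (α : Vec Nat 5) => fun (ξ : Nat) => 6
the term's type:
  Nat -> Vec Nat 5 -> Nat -> Nat
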